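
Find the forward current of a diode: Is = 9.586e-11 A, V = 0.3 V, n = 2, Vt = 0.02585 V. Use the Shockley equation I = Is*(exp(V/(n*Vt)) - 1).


Step 1: V/(n*Vt) = 0.3/(2*0.02585) = 5.8027
Step 2: exp(5.8027) = 3.3119e+02
Step 3: I = 9.586e-11 * (3.3119e+02 - 1) = 3.17e-08 A

3.17e-08


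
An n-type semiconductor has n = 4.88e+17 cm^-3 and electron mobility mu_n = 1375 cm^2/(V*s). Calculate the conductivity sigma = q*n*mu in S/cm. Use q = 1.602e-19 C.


Step 1: sigma = q * n * mu
Step 2: sigma = 1.602e-19 * 4.88e+17 * 1375
Step 3: sigma = 1.075e+02 S/cm

1.075e+02


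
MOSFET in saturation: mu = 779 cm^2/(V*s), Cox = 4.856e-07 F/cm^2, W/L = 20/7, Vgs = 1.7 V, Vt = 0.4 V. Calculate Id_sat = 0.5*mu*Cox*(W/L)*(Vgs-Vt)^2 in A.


Step 1: Overdrive voltage Vov = Vgs - Vt = 1.7 - 0.4 = 1.3 V
Step 2: W/L = 20/7 = 2.85714
Step 3: Id = 0.5 * 779 * 4.856e-07 * 2.85714 * 1.3^2
Step 4: Id = 9.13e-04 A

9.13e-04


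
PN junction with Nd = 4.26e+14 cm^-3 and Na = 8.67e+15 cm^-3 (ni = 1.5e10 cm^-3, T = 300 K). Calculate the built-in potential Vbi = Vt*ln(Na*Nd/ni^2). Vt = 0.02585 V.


Step 1: Compute Na*Nd/ni^2 = 8.67e+15 * 4.26e+14 / (1.5e10)^2 = 1.6415e+10
Step 2: ln(1.6415e+10) = 23.5215
Step 3: Vbi = 0.02585 * 23.5215 = 0.608 V

0.608


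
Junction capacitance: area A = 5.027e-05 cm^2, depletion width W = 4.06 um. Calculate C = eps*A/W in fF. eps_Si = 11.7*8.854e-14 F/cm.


Step 1: eps_Si = 11.7 * 8.854e-14 = 1.035918e-12 F/cm
Step 2: W in cm = 4.06 * 1e-4 = 4.06e-04 cm
Step 3: C = 1.035918e-12 * 5.027e-05 / 4.06e-04 = 1.282650e-13 F
Step 4: C = 128.27 fF

128.27


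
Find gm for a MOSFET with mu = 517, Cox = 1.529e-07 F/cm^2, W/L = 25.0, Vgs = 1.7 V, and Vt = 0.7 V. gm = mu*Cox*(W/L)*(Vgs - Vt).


Step 1: Vov = Vgs - Vt = 1.7 - 0.7 = 1.0 V
Step 2: gm = mu * Cox * (W/L) * Vov
Step 3: gm = 517 * 1.529e-07 * 25.0 * 1.0 = 1.98e-03 S

1.98e-03


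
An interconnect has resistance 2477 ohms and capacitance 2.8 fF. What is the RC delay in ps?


Step 1: tau = R * C
Step 2: tau = 2477 * 2.8 fF = 2477 * 2.8e-15 F
Step 3: tau = 6.9356e-12 s = 6.9356 ps

6.9356


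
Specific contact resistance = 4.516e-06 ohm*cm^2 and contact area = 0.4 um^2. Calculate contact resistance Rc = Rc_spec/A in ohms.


Step 1: Convert area to cm^2: 0.4 um^2 = 4.0000e-09 cm^2
Step 2: Rc = Rc_spec / A = 4.516e-06 / 4.0000e-09
Step 3: Rc = 1.13e+03 ohms

1.13e+03


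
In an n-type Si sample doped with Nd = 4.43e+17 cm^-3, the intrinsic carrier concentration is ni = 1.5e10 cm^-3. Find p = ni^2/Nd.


Step 1: Since Nd >> ni, n ≈ Nd = 4.43e+17 cm^-3
Step 2: p = ni^2 / n = (1.5e10)^2 / 4.43e+17
Step 3: p = 2.25e20 / 4.43e+17 = 5.08e+02 cm^-3

5.08e+02


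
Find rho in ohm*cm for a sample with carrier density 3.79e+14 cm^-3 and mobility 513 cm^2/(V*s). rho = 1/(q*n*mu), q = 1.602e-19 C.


Step 1: sigma = q * n * mu = 1.602e-19 * 3.79e+14 * 513 = 3.11472e-02 S/cm
Step 2: rho = 1 / sigma = 1 / 3.11472e-02 = 32.11 ohm*cm

32.11


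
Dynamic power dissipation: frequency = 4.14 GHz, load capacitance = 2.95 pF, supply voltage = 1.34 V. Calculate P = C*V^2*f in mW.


Step 1: V^2 = 1.34^2 = 1.7956 V^2
Step 2: P = C*V^2*f = 2.95e-12 F * 1.7956 * 4.14e9 Hz
Step 3: P = 2.19296628e-02 W
Step 4: P = 21.93 mW

21.93


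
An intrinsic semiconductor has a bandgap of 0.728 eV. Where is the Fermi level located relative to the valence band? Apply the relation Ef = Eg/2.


Step 1: For an intrinsic semiconductor, the Fermi level sits at midgap.
Step 2: Ef = Eg / 2 = 0.728 / 2 = 0.364 eV

0.364


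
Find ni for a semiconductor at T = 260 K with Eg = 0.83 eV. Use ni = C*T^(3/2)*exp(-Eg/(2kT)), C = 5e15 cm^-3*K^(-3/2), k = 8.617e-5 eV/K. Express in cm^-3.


Step 1: Compute kT = 8.617e-5 * 260 = 0.0224042 eV
Step 2: Exponent = -Eg/(2kT) = -0.83/(2*0.0224042) = -18.52331
Step 3: T^(3/2) = 260^1.5 = 4192.37
Step 4: ni = 5e15 * 4192.37 * exp(-18.52331) = 1.89e+11 cm^-3

1.89e+11


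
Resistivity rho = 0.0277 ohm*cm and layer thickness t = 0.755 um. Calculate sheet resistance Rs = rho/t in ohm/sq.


Step 1: Convert thickness to cm: t = 0.755 um = 7.5500e-05 cm
Step 2: Rs = rho / t = 0.0277 / 7.5500e-05
Step 3: Rs = 366.9 ohm/sq

366.9


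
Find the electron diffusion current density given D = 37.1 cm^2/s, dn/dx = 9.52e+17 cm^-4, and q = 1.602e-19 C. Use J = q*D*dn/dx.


Step 1: J = q * D * (dn/dx)
Step 2: J = 1.602e-19 * 37.1 * 9.52e+17
Step 3: J = 5.66e+00 A/cm^2

5.66e+00


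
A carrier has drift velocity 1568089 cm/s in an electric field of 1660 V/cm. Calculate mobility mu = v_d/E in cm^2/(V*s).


Step 1: mu = v_d / E
Step 2: mu = 1568089 / 1660
Step 3: mu = 944.63 cm^2/(V*s)

944.63


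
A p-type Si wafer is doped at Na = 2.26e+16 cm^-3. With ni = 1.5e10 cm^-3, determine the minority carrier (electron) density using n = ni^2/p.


Step 1: Majority hole concentration p ≈ Na = 2.26e+16 cm^-3
Step 2: n = ni^2 / Na = (1.5e10)^2 / 2.26e+16
Step 3: n = 9.96e+03 cm^-3

9.96e+03


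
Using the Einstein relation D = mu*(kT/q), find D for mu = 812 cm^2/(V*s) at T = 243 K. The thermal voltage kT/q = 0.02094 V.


Step 1: D = mu * (kT/q)
Step 2: D = 812 * 0.02094
Step 3: D = 17.0 cm^2/s

17.0


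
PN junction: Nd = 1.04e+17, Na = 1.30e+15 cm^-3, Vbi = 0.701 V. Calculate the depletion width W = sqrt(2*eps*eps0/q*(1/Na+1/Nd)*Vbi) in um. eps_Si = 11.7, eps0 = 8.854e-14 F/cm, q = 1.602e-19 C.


Step 1: 1/Na + 1/Nd = 1/1.30e+15 + 1/1.04e+17 = 7.78846e-16
Step 2: 2*eps*eps0/q = 2*11.7*8.854e-14/1.602e-19 = 1.293281e+07
Step 3: W^2 = 1.293281e+07 * 7.78846e-16 * 0.701 = 7.06094e-09
Step 4: W = sqrt(7.06094e-09) = 8.403e-05 cm = 0.8403 um

0.8403


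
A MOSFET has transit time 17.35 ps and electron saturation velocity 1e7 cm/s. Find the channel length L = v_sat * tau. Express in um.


Step 1: tau in seconds = 17.35 ps * 1e-12 = 1.7350e-11 s
Step 2: L = v_sat * tau = 1e7 * 1.7350e-11 = 1.7350e-04 cm
Step 3: L in um = 1.7350e-04 * 1e4 = 1.735 um

1.735


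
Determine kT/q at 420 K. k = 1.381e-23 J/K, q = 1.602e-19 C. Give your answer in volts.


Step 1: kT = 1.381e-23 * 420 = 5.8002e-21 J
Step 2: Vt = kT/q = 5.8002e-21 / 1.602e-19
Step 3: Vt = 0.03621 V

0.03621


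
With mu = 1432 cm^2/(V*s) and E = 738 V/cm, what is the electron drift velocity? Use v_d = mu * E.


Step 1: v_d = mu * E
Step 2: v_d = 1432 * 738 = 1056816
Step 3: v_d = 1.06e+06 cm/s

1.06e+06


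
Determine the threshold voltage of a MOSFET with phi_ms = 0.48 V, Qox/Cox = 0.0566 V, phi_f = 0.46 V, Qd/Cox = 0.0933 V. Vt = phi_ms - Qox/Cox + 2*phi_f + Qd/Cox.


Step 1: Vt = phi_ms - Qox/Cox + 2*phi_f + Qd/Cox
Step 2: Vt = 0.48 - 0.0566 + 2*0.46 + 0.0933
Step 3: Vt = 0.48 - 0.0566 + 0.92 + 0.0933
Step 4: Vt = 1.4367 V

1.4367


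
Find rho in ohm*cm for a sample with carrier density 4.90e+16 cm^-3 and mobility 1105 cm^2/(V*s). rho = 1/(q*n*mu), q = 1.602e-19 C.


Step 1: sigma = q * n * mu = 1.602e-19 * 4.90e+16 * 1105 = 8.67403e+00 S/cm
Step 2: rho = 1 / sigma = 1 / 8.67403e+00 = 0.1153 ohm*cm

0.1153


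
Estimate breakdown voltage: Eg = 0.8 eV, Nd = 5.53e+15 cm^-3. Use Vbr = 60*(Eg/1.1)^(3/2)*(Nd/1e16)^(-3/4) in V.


Step 1: Eg/1.1 = 0.8/1.1 = 0.727273
Step 2: (Eg/1.1)^1.5 = 0.727273^1.5 = 0.620221
Step 3: (Nd/1e16)^(-0.75) = (0.553)^(-0.75) = 1.559395
Step 4: Vbr = 60 * 0.620221 * 1.559395 = 58.0 V

58.0


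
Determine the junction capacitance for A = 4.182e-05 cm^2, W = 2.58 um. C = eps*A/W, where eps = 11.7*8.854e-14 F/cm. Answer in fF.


Step 1: eps_Si = 11.7 * 8.854e-14 = 1.035918e-12 F/cm
Step 2: W in cm = 2.58 * 1e-4 = 2.58e-04 cm
Step 3: C = 1.035918e-12 * 4.182e-05 / 2.58e-04 = 1.679151e-13 F
Step 4: C = 167.92 fF

167.92


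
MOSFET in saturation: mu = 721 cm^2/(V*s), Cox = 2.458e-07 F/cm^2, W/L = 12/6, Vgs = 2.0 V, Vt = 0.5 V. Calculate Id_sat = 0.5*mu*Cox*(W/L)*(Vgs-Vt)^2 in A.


Step 1: Overdrive voltage Vov = Vgs - Vt = 2.0 - 0.5 = 1.5 V
Step 2: W/L = 12/6 = 2
Step 3: Id = 0.5 * 721 * 2.458e-07 * 2 * 1.5^2
Step 4: Id = 3.99e-04 A

3.99e-04


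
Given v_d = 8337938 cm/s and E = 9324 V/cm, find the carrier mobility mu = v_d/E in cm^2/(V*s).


Step 1: mu = v_d / E
Step 2: mu = 8337938 / 9324
Step 3: mu = 894.24 cm^2/(V*s)

894.24


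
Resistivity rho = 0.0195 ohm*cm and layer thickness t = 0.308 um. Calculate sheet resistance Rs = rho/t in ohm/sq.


Step 1: Convert thickness to cm: t = 0.308 um = 3.0800e-05 cm
Step 2: Rs = rho / t = 0.0195 / 3.0800e-05
Step 3: Rs = 633.1 ohm/sq

633.1


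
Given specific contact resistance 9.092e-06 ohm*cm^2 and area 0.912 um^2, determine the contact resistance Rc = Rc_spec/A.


Step 1: Convert area to cm^2: 0.912 um^2 = 9.1200e-09 cm^2
Step 2: Rc = Rc_spec / A = 9.092e-06 / 9.1200e-09
Step 3: Rc = 9.97e+02 ohms

9.97e+02


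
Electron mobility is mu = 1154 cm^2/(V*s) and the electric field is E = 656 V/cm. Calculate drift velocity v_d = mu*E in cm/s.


Step 1: v_d = mu * E
Step 2: v_d = 1154 * 656 = 757024
Step 3: v_d = 7.57e+05 cm/s

7.57e+05


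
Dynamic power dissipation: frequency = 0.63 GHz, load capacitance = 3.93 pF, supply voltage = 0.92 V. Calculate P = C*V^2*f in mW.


Step 1: V^2 = 0.92^2 = 0.8464 V^2
Step 2: P = C*V^2*f = 3.93e-12 F * 0.8464 * 0.63e9 Hz
Step 3: P = 2.09560176e-03 W
Step 4: P = 2.096 mW

2.096


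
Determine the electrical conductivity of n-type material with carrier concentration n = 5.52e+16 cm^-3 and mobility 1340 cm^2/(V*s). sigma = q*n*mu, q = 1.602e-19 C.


Step 1: sigma = q * n * mu
Step 2: sigma = 1.602e-19 * 5.52e+16 * 1340
Step 3: sigma = 1.185e+01 S/cm

1.185e+01


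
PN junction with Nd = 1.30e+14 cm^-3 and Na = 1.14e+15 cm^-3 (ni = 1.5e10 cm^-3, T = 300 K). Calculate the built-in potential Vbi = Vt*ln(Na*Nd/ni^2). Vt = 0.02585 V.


Step 1: Compute Na*Nd/ni^2 = 1.14e+15 * 1.30e+14 / (1.5e10)^2 = 6.5867e+08
Step 2: ln(6.5867e+08) = 20.3057
Step 3: Vbi = 0.02585 * 20.3057 = 0.525 V

0.525


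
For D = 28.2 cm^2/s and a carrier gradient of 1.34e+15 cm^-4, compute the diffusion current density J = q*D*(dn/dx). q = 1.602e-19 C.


Step 1: J = q * D * (dn/dx)
Step 2: J = 1.602e-19 * 28.2 * 1.34e+15
Step 3: J = 6.05e-03 A/cm^2

6.05e-03


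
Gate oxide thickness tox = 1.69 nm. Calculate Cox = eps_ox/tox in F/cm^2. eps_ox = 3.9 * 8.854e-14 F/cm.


Step 1: eps_ox = 3.9 * 8.854e-14 = 3.45306e-13 F/cm
Step 2: tox in cm = 1.69 nm * 1e-7 = 1.6900e-07 cm
Step 3: Cox = 3.45306e-13 / 1.6900e-07 = 2.04e-06 F/cm^2

2.04e-06


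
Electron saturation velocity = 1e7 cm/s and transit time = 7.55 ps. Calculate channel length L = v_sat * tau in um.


Step 1: tau in seconds = 7.55 ps * 1e-12 = 7.5500e-12 s
Step 2: L = v_sat * tau = 1e7 * 7.5500e-12 = 7.5500e-05 cm
Step 3: L in um = 7.5500e-05 * 1e4 = 0.755 um

0.755


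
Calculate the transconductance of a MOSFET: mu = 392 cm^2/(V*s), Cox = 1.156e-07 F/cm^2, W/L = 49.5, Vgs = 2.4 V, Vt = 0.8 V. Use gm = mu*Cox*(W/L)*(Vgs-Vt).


Step 1: Vov = Vgs - Vt = 2.4 - 0.8 = 1.6 V
Step 2: gm = mu * Cox * (W/L) * Vov
Step 3: gm = 392 * 1.156e-07 * 49.5 * 1.6 = 3.59e-03 S

3.59e-03


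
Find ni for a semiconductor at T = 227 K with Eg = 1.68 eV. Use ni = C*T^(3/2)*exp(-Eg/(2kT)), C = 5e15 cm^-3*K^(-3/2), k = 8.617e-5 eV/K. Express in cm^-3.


Step 1: Compute kT = 8.617e-5 * 227 = 0.01956059 eV
Step 2: Exponent = -Eg/(2kT) = -1.68/(2*0.01956059) = -42.94349
Step 3: T^(3/2) = 227^1.5 = 3420.10
Step 4: ni = 5e15 * 3420.10 * exp(-42.94349) = 3.83e+00 cm^-3

3.83e+00


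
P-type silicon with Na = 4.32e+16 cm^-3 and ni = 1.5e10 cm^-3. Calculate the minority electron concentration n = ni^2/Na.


Step 1: Majority hole concentration p ≈ Na = 4.32e+16 cm^-3
Step 2: n = ni^2 / Na = (1.5e10)^2 / 4.32e+16
Step 3: n = 5.21e+03 cm^-3

5.21e+03


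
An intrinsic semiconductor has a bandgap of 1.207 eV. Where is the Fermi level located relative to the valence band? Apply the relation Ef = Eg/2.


Step 1: For an intrinsic semiconductor, the Fermi level sits at midgap.
Step 2: Ef = Eg / 2 = 1.207 / 2 = 0.6035 eV

0.6035


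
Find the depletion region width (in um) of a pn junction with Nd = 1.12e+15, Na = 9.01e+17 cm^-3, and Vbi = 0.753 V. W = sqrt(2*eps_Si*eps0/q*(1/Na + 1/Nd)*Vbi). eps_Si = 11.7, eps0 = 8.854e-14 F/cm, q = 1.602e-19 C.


Step 1: 1/Na + 1/Nd = 1/9.01e+17 + 1/1.12e+15 = 8.93967e-16
Step 2: 2*eps*eps0/q = 2*11.7*8.854e-14/1.602e-19 = 1.293281e+07
Step 3: W^2 = 1.293281e+07 * 8.93967e-16 * 0.753 = 8.70581e-09
Step 4: W = sqrt(8.70581e-09) = 9.330e-05 cm = 0.933 um

0.933


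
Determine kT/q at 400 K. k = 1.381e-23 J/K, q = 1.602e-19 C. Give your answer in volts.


Step 1: kT = 1.381e-23 * 400 = 5.524e-21 J
Step 2: Vt = kT/q = 5.524e-21 / 1.602e-19
Step 3: Vt = 0.03448 V

0.03448


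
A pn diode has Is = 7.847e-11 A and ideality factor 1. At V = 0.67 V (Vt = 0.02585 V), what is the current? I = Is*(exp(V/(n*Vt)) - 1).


Step 1: V/(n*Vt) = 0.67/(1*0.02585) = 25.9188
Step 2: exp(25.9188) = 1.8046e+11
Step 3: I = 7.847e-11 * (1.8046e+11 - 1) = 1.42e+01 A

1.42e+01


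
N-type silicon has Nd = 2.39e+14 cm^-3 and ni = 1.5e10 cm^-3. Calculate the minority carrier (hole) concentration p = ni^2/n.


Step 1: Since Nd >> ni, n ≈ Nd = 2.39e+14 cm^-3
Step 2: p = ni^2 / n = (1.5e10)^2 / 2.39e+14
Step 3: p = 2.25e20 / 2.39e+14 = 9.41e+05 cm^-3

9.41e+05


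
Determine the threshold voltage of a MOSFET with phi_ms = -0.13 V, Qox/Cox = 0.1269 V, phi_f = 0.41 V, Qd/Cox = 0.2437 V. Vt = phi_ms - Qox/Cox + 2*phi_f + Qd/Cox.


Step 1: Vt = phi_ms - Qox/Cox + 2*phi_f + Qd/Cox
Step 2: Vt = -0.13 - 0.1269 + 2*0.41 + 0.2437
Step 3: Vt = -0.13 - 0.1269 + 0.82 + 0.2437
Step 4: Vt = 0.8068 V

0.8068


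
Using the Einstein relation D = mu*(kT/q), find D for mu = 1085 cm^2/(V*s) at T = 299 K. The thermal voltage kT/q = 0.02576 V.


Step 1: D = mu * (kT/q)
Step 2: D = 1085 * 0.02576
Step 3: D = 27.95 cm^2/s

27.95


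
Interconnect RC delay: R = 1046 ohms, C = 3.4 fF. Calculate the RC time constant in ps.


Step 1: tau = R * C
Step 2: tau = 1046 * 3.4 fF = 1046 * 3.4e-15 F
Step 3: tau = 3.5564e-12 s = 3.5564 ps

3.5564


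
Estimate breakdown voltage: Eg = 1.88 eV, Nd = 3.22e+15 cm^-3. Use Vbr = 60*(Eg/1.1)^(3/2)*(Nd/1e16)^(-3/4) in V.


Step 1: Eg/1.1 = 1.88/1.1 = 1.709091
Step 2: (Eg/1.1)^1.5 = 1.709091^1.5 = 2.234332
Step 3: (Nd/1e16)^(-0.75) = (0.322)^(-0.75) = 2.339419
Step 4: Vbr = 60 * 2.234332 * 2.339419 = 313.6 V

313.6


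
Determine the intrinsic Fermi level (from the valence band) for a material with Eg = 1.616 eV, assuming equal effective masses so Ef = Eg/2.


Step 1: For an intrinsic semiconductor, the Fermi level sits at midgap.
Step 2: Ef = Eg / 2 = 1.616 / 2 = 0.808 eV

0.808


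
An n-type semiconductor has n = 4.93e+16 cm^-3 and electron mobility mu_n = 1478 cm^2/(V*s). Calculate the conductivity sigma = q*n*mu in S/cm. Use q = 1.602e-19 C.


Step 1: sigma = q * n * mu
Step 2: sigma = 1.602e-19 * 4.93e+16 * 1478
Step 3: sigma = 1.167e+01 S/cm

1.167e+01


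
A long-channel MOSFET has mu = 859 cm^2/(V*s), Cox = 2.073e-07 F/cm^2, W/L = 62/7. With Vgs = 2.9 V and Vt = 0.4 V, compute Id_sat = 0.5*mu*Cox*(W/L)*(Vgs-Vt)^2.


Step 1: Overdrive voltage Vov = Vgs - Vt = 2.9 - 0.4 = 2.5 V
Step 2: W/L = 62/7 = 8.85714
Step 3: Id = 0.5 * 859 * 2.073e-07 * 8.85714 * 2.5^2
Step 4: Id = 4.93e-03 A

4.93e-03


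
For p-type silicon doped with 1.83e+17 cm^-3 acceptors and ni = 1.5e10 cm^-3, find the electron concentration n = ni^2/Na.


Step 1: Majority hole concentration p ≈ Na = 1.83e+17 cm^-3
Step 2: n = ni^2 / Na = (1.5e10)^2 / 1.83e+17
Step 3: n = 1.23e+03 cm^-3

1.23e+03


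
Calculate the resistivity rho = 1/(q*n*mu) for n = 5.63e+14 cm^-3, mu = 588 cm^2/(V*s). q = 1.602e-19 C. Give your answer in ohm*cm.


Step 1: sigma = q * n * mu = 1.602e-19 * 5.63e+14 * 588 = 5.30332e-02 S/cm
Step 2: rho = 1 / sigma = 1 / 5.30332e-02 = 18.86 ohm*cm

18.86


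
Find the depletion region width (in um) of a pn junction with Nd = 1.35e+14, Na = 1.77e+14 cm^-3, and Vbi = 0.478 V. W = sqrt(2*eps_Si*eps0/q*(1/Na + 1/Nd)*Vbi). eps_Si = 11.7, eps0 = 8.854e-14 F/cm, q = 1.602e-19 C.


Step 1: 1/Na + 1/Nd = 1/1.77e+14 + 1/1.35e+14 = 1.30571e-14
Step 2: 2*eps*eps0/q = 2*11.7*8.854e-14/1.602e-19 = 1.293281e+07
Step 3: W^2 = 1.293281e+07 * 1.30571e-14 * 0.478 = 8.07175e-08
Step 4: W = sqrt(8.07175e-08) = 2.841e-04 cm = 2.841 um

2.841


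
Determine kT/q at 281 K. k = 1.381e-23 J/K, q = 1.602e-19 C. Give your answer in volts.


Step 1: kT = 1.381e-23 * 281 = 3.88061e-21 J
Step 2: Vt = kT/q = 3.88061e-21 / 1.602e-19
Step 3: Vt = 0.02422 V

0.02422


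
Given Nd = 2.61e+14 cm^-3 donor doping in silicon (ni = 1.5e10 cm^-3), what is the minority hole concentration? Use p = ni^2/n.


Step 1: Since Nd >> ni, n ≈ Nd = 2.61e+14 cm^-3
Step 2: p = ni^2 / n = (1.5e10)^2 / 2.61e+14
Step 3: p = 2.25e20 / 2.61e+14 = 8.62e+05 cm^-3

8.62e+05


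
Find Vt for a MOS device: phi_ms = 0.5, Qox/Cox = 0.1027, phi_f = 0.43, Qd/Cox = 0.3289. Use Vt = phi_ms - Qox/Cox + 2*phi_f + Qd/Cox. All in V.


Step 1: Vt = phi_ms - Qox/Cox + 2*phi_f + Qd/Cox
Step 2: Vt = 0.5 - 0.1027 + 2*0.43 + 0.3289
Step 3: Vt = 0.5 - 0.1027 + 0.86 + 0.3289
Step 4: Vt = 1.5862 V

1.5862


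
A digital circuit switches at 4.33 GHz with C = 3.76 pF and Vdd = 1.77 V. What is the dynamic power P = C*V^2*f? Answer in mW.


Step 1: V^2 = 1.77^2 = 3.1329 V^2
Step 2: P = C*V^2*f = 3.76e-12 F * 3.1329 * 4.33e9 Hz
Step 3: P = 5.100611832e-02 W
Step 4: P = 51.006 mW

51.006


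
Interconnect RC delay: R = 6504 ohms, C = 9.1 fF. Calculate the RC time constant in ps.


Step 1: tau = R * C
Step 2: tau = 6504 * 9.1 fF = 6504 * 9.1e-15 F
Step 3: tau = 5.91864e-11 s = 59.1864 ps

59.1864


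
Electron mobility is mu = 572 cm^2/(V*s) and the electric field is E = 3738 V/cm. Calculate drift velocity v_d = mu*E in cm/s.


Step 1: v_d = mu * E
Step 2: v_d = 572 * 3738 = 2138136
Step 3: v_d = 2.14e+06 cm/s

2.14e+06


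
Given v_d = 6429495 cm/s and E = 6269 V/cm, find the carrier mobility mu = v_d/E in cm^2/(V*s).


Step 1: mu = v_d / E
Step 2: mu = 6429495 / 6269
Step 3: mu = 1025.6 cm^2/(V*s)

1025.6


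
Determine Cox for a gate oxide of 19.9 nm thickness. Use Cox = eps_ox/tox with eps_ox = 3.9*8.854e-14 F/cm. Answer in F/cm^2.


Step 1: eps_ox = 3.9 * 8.854e-14 = 3.45306e-13 F/cm
Step 2: tox in cm = 19.9 nm * 1e-7 = 1.9900e-06 cm
Step 3: Cox = 3.45306e-13 / 1.9900e-06 = 1.74e-07 F/cm^2

1.74e-07


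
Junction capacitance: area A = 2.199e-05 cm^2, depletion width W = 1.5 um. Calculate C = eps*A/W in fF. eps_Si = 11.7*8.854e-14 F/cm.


Step 1: eps_Si = 11.7 * 8.854e-14 = 1.035918e-12 F/cm
Step 2: W in cm = 1.5 * 1e-4 = 1.50e-04 cm
Step 3: C = 1.035918e-12 * 2.199e-05 / 1.50e-04 = 1.518656e-13 F
Step 4: C = 151.87 fF

151.87


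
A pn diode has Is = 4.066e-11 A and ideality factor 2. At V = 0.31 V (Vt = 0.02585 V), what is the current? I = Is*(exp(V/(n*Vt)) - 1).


Step 1: V/(n*Vt) = 0.31/(2*0.02585) = 5.9961
Step 2: exp(5.9961) = 4.0186e+02
Step 3: I = 4.066e-11 * (4.0186e+02 - 1) = 1.63e-08 A

1.63e-08


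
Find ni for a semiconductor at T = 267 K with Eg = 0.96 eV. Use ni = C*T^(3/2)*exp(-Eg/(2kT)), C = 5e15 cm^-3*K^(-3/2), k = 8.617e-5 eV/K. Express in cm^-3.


Step 1: Compute kT = 8.617e-5 * 267 = 0.02300739 eV
Step 2: Exponent = -Eg/(2kT) = -0.96/(2*0.02300739) = -20.86286
Step 3: T^(3/2) = 267^1.5 = 4362.82
Step 4: ni = 5e15 * 4362.82 * exp(-20.86286) = 1.90e+10 cm^-3

1.90e+10


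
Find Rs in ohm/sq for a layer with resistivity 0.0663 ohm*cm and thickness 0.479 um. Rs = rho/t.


Step 1: Convert thickness to cm: t = 0.479 um = 4.7900e-05 cm
Step 2: Rs = rho / t = 0.0663 / 4.7900e-05
Step 3: Rs = 1384.1 ohm/sq

1384.1


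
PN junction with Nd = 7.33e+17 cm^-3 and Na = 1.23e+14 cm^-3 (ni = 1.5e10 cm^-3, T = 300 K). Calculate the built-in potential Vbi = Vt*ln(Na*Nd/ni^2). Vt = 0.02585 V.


Step 1: Compute Na*Nd/ni^2 = 1.23e+14 * 7.33e+17 / (1.5e10)^2 = 4.0071e+11
Step 2: ln(4.0071e+11) = 26.7165
Step 3: Vbi = 0.02585 * 26.7165 = 0.691 V

0.691


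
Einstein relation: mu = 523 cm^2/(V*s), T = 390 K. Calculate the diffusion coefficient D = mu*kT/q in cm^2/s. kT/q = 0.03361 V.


Step 1: D = mu * (kT/q)
Step 2: D = 523 * 0.03361
Step 3: D = 17.58 cm^2/s

17.58


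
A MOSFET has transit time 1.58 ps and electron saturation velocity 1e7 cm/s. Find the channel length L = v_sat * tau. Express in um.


Step 1: tau in seconds = 1.58 ps * 1e-12 = 1.5800e-12 s
Step 2: L = v_sat * tau = 1e7 * 1.5800e-12 = 1.5800e-05 cm
Step 3: L in um = 1.5800e-05 * 1e4 = 0.158 um

0.158


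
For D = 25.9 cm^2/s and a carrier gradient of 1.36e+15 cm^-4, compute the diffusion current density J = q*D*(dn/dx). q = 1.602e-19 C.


Step 1: J = q * D * (dn/dx)
Step 2: J = 1.602e-19 * 25.9 * 1.36e+15
Step 3: J = 5.64e-03 A/cm^2

5.64e-03


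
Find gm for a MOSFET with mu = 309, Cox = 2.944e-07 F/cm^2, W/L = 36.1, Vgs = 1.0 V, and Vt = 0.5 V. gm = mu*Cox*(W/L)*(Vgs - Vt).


Step 1: Vov = Vgs - Vt = 1.0 - 0.5 = 0.5 V
Step 2: gm = mu * Cox * (W/L) * Vov
Step 3: gm = 309 * 2.944e-07 * 36.1 * 0.5 = 1.64e-03 S

1.64e-03


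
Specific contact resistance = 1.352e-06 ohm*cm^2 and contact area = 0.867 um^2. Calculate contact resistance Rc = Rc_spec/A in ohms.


Step 1: Convert area to cm^2: 0.867 um^2 = 8.6700e-09 cm^2
Step 2: Rc = Rc_spec / A = 1.352e-06 / 8.6700e-09
Step 3: Rc = 1.56e+02 ohms

1.56e+02


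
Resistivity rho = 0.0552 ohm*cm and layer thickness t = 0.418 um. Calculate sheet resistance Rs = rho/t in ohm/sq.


Step 1: Convert thickness to cm: t = 0.418 um = 4.1800e-05 cm
Step 2: Rs = rho / t = 0.0552 / 4.1800e-05
Step 3: Rs = 1320.6 ohm/sq

1320.6


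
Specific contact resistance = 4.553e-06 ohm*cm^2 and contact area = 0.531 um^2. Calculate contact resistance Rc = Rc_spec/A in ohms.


Step 1: Convert area to cm^2: 0.531 um^2 = 5.3100e-09 cm^2
Step 2: Rc = Rc_spec / A = 4.553e-06 / 5.3100e-09
Step 3: Rc = 8.57e+02 ohms

8.57e+02


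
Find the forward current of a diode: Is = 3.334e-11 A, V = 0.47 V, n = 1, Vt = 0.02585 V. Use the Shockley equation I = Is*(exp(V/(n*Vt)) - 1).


Step 1: V/(n*Vt) = 0.47/(1*0.02585) = 18.1818
Step 2: exp(18.1818) = 7.8751e+07
Step 3: I = 3.334e-11 * (7.8751e+07 - 1) = 2.63e-03 A

2.63e-03


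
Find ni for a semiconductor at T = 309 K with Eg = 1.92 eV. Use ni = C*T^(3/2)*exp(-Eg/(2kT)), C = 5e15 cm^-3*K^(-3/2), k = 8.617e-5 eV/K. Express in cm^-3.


Step 1: Compute kT = 8.617e-5 * 309 = 0.02662653 eV
Step 2: Exponent = -Eg/(2kT) = -1.92/(2*0.02662653) = -36.05427
Step 3: T^(3/2) = 309^1.5 = 5431.72
Step 4: ni = 5e15 * 5431.72 * exp(-36.05427) = 5.97e+03 cm^-3

5.97e+03


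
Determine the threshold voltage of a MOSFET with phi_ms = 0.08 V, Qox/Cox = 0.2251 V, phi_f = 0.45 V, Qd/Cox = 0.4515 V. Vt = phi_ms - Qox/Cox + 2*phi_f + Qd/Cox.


Step 1: Vt = phi_ms - Qox/Cox + 2*phi_f + Qd/Cox
Step 2: Vt = 0.08 - 0.2251 + 2*0.45 + 0.4515
Step 3: Vt = 0.08 - 0.2251 + 0.9 + 0.4515
Step 4: Vt = 1.2064 V

1.2064


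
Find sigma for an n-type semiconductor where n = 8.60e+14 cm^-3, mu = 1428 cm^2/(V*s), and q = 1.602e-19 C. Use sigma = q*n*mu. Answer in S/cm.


Step 1: sigma = q * n * mu
Step 2: sigma = 1.602e-19 * 8.60e+14 * 1428
Step 3: sigma = 1.967e-01 S/cm

1.967e-01


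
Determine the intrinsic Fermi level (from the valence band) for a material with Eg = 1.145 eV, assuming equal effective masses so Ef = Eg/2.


Step 1: For an intrinsic semiconductor, the Fermi level sits at midgap.
Step 2: Ef = Eg / 2 = 1.145 / 2 = 0.5725 eV

0.5725


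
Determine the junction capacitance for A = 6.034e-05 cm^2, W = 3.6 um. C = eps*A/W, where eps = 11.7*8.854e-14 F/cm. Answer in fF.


Step 1: eps_Si = 11.7 * 8.854e-14 = 1.035918e-12 F/cm
Step 2: W in cm = 3.6 * 1e-4 = 3.60e-04 cm
Step 3: C = 1.035918e-12 * 6.034e-05 / 3.60e-04 = 1.736314e-13 F
Step 4: C = 173.63 fF

173.63


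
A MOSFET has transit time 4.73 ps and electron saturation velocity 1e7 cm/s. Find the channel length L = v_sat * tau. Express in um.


Step 1: tau in seconds = 4.73 ps * 1e-12 = 4.7300e-12 s
Step 2: L = v_sat * tau = 1e7 * 4.7300e-12 = 4.7300e-05 cm
Step 3: L in um = 4.7300e-05 * 1e4 = 0.473 um

0.473


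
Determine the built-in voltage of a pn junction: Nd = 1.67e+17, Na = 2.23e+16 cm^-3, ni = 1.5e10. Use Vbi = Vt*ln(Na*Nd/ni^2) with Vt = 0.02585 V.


Step 1: Compute Na*Nd/ni^2 = 2.23e+16 * 1.67e+17 / (1.5e10)^2 = 1.6552e+13
Step 2: ln(1.6552e+13) = 30.4375
Step 3: Vbi = 0.02585 * 30.4375 = 0.787 V

0.787


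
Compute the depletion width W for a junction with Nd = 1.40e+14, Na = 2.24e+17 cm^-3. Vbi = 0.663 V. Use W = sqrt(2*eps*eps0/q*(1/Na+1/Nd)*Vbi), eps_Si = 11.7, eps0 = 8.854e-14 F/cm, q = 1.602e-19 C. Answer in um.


Step 1: 1/Na + 1/Nd = 1/2.24e+17 + 1/1.40e+14 = 7.14732e-15
Step 2: 2*eps*eps0/q = 2*11.7*8.854e-14/1.602e-19 = 1.293281e+07
Step 3: W^2 = 1.293281e+07 * 7.14732e-15 * 0.663 = 6.12844e-08
Step 4: W = sqrt(6.12844e-08) = 2.476e-04 cm = 2.476 um

2.476


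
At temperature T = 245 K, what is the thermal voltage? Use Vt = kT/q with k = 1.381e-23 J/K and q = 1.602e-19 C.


Step 1: kT = 1.381e-23 * 245 = 3.38345e-21 J
Step 2: Vt = kT/q = 3.38345e-21 / 1.602e-19
Step 3: Vt = 0.02112 V

0.02112


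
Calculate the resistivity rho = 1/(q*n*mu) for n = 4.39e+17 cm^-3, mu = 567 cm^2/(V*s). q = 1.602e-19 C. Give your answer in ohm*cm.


Step 1: sigma = q * n * mu = 1.602e-19 * 4.39e+17 * 567 = 3.98759e+01 S/cm
Step 2: rho = 1 / sigma = 1 / 3.98759e+01 = 0.02508 ohm*cm

0.02508


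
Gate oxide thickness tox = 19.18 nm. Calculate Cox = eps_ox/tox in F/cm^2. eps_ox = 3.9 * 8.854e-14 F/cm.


Step 1: eps_ox = 3.9 * 8.854e-14 = 3.45306e-13 F/cm
Step 2: tox in cm = 19.18 nm * 1e-7 = 1.9180e-06 cm
Step 3: Cox = 3.45306e-13 / 1.9180e-06 = 1.80e-07 F/cm^2

1.80e-07


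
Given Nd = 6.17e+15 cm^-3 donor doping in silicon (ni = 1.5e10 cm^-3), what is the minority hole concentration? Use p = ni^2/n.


Step 1: Since Nd >> ni, n ≈ Nd = 6.17e+15 cm^-3
Step 2: p = ni^2 / n = (1.5e10)^2 / 6.17e+15
Step 3: p = 2.25e20 / 6.17e+15 = 3.65e+04 cm^-3

3.65e+04


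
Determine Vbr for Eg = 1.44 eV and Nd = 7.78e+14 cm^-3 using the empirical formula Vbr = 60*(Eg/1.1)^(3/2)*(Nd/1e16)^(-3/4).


Step 1: Eg/1.1 = 1.44/1.1 = 1.309091
Step 2: (Eg/1.1)^1.5 = 1.309091^1.5 = 1.497803
Step 3: (Nd/1e16)^(-0.75) = (0.0778)^(-0.75) = 6.788367
Step 4: Vbr = 60 * 1.497803 * 6.788367 = 610.1 V

610.1


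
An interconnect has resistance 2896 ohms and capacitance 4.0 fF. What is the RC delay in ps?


Step 1: tau = R * C
Step 2: tau = 2896 * 4.0 fF = 2896 * 4.0e-15 F
Step 3: tau = 1.1584e-11 s = 11.584 ps

11.584


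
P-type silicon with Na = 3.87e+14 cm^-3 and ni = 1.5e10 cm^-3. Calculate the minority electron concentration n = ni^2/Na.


Step 1: Majority hole concentration p ≈ Na = 3.87e+14 cm^-3
Step 2: n = ni^2 / Na = (1.5e10)^2 / 3.87e+14
Step 3: n = 5.81e+05 cm^-3

5.81e+05


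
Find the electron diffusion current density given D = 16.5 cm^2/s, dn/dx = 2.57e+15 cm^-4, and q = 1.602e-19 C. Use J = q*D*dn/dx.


Step 1: J = q * D * (dn/dx)
Step 2: J = 1.602e-19 * 16.5 * 2.57e+15
Step 3: J = 6.79e-03 A/cm^2

6.79e-03


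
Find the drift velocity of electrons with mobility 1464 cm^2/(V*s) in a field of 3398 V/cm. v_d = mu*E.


Step 1: v_d = mu * E
Step 2: v_d = 1464 * 3398 = 4974672
Step 3: v_d = 4.97e+06 cm/s

4.97e+06


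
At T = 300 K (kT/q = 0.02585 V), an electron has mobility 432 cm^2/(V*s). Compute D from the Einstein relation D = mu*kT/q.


Step 1: D = mu * (kT/q)
Step 2: D = 432 * 0.02585
Step 3: D = 11.17 cm^2/s

11.17


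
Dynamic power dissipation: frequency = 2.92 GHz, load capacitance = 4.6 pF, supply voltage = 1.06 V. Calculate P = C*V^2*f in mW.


Step 1: V^2 = 1.06^2 = 1.1236 V^2
Step 2: P = C*V^2*f = 4.6e-12 F * 1.1236 * 2.92e9 Hz
Step 3: P = 1.50921952e-02 W
Step 4: P = 15.092 mW

15.092


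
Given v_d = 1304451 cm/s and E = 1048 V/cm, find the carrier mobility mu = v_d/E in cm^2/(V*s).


Step 1: mu = v_d / E
Step 2: mu = 1304451 / 1048
Step 3: mu = 1244.71 cm^2/(V*s)

1244.71


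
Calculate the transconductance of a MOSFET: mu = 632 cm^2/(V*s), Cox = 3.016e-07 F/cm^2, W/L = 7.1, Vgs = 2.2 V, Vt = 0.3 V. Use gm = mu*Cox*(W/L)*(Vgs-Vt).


Step 1: Vov = Vgs - Vt = 2.2 - 0.3 = 1.9 V
Step 2: gm = mu * Cox * (W/L) * Vov
Step 3: gm = 632 * 3.016e-07 * 7.1 * 1.9 = 2.57e-03 S

2.57e-03


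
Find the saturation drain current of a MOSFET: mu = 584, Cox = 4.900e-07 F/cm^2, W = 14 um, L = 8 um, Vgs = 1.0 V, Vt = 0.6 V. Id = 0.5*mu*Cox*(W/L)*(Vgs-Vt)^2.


Step 1: Overdrive voltage Vov = Vgs - Vt = 1.0 - 0.6 = 0.4 V
Step 2: W/L = 14/8 = 1.75
Step 3: Id = 0.5 * 584 * 4.900e-07 * 1.75 * 0.4^2
Step 4: Id = 4.01e-05 A

4.01e-05


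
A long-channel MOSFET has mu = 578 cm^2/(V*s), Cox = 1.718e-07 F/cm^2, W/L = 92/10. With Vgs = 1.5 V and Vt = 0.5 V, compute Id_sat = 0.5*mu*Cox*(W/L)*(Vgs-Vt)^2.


Step 1: Overdrive voltage Vov = Vgs - Vt = 1.5 - 0.5 = 1.0 V
Step 2: W/L = 92/10 = 9.2
Step 3: Id = 0.5 * 578 * 1.718e-07 * 9.2 * 1.0^2
Step 4: Id = 4.57e-04 A

4.57e-04


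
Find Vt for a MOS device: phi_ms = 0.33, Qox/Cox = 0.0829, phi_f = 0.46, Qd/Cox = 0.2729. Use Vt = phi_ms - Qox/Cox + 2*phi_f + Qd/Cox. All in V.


Step 1: Vt = phi_ms - Qox/Cox + 2*phi_f + Qd/Cox
Step 2: Vt = 0.33 - 0.0829 + 2*0.46 + 0.2729
Step 3: Vt = 0.33 - 0.0829 + 0.92 + 0.2729
Step 4: Vt = 1.44 V

1.44


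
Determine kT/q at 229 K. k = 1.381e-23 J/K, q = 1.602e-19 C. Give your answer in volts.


Step 1: kT = 1.381e-23 * 229 = 3.16249e-21 J
Step 2: Vt = kT/q = 3.16249e-21 / 1.602e-19
Step 3: Vt = 0.01974 V

0.01974


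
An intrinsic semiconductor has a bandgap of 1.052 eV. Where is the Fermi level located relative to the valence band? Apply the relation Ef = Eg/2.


Step 1: For an intrinsic semiconductor, the Fermi level sits at midgap.
Step 2: Ef = Eg / 2 = 1.052 / 2 = 0.526 eV

0.526


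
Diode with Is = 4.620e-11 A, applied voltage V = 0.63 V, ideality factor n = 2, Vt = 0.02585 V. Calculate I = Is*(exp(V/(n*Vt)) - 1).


Step 1: V/(n*Vt) = 0.63/(2*0.02585) = 12.1857
Step 2: exp(12.1857) = 1.9597e+05
Step 3: I = 4.620e-11 * (1.9597e+05 - 1) = 9.05e-06 A

9.05e-06


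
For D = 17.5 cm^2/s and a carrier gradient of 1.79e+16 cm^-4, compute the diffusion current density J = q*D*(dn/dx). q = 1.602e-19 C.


Step 1: J = q * D * (dn/dx)
Step 2: J = 1.602e-19 * 17.5 * 1.79e+16
Step 3: J = 5.02e-02 A/cm^2

5.02e-02


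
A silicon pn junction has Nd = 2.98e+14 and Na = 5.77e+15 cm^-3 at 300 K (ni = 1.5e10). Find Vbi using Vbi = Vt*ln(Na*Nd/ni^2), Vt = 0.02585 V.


Step 1: Compute Na*Nd/ni^2 = 5.77e+15 * 2.98e+14 / (1.5e10)^2 = 7.6420e+09
Step 2: ln(7.6420e+09) = 22.7569
Step 3: Vbi = 0.02585 * 22.7569 = 0.588 V

0.588


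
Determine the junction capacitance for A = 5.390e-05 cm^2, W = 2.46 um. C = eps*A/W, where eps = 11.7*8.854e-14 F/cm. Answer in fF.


Step 1: eps_Si = 11.7 * 8.854e-14 = 1.035918e-12 F/cm
Step 2: W in cm = 2.46 * 1e-4 = 2.46e-04 cm
Step 3: C = 1.035918e-12 * 5.390e-05 / 2.46e-04 = 2.269755e-13 F
Step 4: C = 226.98 fF

226.98


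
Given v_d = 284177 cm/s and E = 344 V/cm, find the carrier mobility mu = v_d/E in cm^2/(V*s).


Step 1: mu = v_d / E
Step 2: mu = 284177 / 344
Step 3: mu = 826.1 cm^2/(V*s)

826.1


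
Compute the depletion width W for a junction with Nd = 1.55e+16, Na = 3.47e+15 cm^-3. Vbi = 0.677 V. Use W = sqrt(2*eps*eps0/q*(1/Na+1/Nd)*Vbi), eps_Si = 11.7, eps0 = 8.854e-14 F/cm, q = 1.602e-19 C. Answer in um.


Step 1: 1/Na + 1/Nd = 1/3.47e+15 + 1/1.55e+16 = 3.52701e-16
Step 2: 2*eps*eps0/q = 2*11.7*8.854e-14/1.602e-19 = 1.293281e+07
Step 3: W^2 = 1.293281e+07 * 3.52701e-16 * 0.677 = 3.08808e-09
Step 4: W = sqrt(3.08808e-09) = 5.557e-05 cm = 0.5557 um

0.5557


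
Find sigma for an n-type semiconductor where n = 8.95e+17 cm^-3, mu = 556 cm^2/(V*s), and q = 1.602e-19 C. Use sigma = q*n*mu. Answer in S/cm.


Step 1: sigma = q * n * mu
Step 2: sigma = 1.602e-19 * 8.95e+17 * 556
Step 3: sigma = 7.972e+01 S/cm

7.972e+01


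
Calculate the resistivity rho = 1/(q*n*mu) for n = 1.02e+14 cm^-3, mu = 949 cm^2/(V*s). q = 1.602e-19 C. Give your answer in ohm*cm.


Step 1: sigma = q * n * mu = 1.602e-19 * 1.02e+14 * 949 = 1.55070e-02 S/cm
Step 2: rho = 1 / sigma = 1 / 1.55070e-02 = 64.49 ohm*cm

64.49


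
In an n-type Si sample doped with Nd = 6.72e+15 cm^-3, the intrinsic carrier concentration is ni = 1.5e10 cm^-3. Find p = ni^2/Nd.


Step 1: Since Nd >> ni, n ≈ Nd = 6.72e+15 cm^-3
Step 2: p = ni^2 / n = (1.5e10)^2 / 6.72e+15
Step 3: p = 2.25e20 / 6.72e+15 = 3.35e+04 cm^-3

3.35e+04


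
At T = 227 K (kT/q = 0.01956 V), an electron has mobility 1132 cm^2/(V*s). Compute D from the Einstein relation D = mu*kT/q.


Step 1: D = mu * (kT/q)
Step 2: D = 1132 * 0.01956
Step 3: D = 22.14 cm^2/s

22.14


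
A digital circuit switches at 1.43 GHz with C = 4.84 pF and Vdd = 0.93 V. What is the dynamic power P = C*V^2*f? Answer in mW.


Step 1: V^2 = 0.93^2 = 0.8649 V^2
Step 2: P = C*V^2*f = 4.84e-12 F * 0.8649 * 1.43e9 Hz
Step 3: P = 5.98614588e-03 W
Step 4: P = 5.986 mW

5.986


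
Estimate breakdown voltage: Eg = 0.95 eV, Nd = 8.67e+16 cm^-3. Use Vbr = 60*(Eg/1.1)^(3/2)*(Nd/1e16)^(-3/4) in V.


Step 1: Eg/1.1 = 0.95/1.1 = 0.863636
Step 2: (Eg/1.1)^1.5 = 0.863636^1.5 = 0.802594
Step 3: (Nd/1e16)^(-0.75) = (8.67)^(-0.75) = 0.197918
Step 4: Vbr = 60 * 0.802594 * 0.197918 = 9.5 V

9.5


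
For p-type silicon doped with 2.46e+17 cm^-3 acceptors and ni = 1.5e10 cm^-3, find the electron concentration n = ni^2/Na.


Step 1: Majority hole concentration p ≈ Na = 2.46e+17 cm^-3
Step 2: n = ni^2 / Na = (1.5e10)^2 / 2.46e+17
Step 3: n = 9.15e+02 cm^-3

9.15e+02


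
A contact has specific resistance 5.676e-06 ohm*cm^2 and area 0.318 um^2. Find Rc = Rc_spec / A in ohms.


Step 1: Convert area to cm^2: 0.318 um^2 = 3.1800e-09 cm^2
Step 2: Rc = Rc_spec / A = 5.676e-06 / 3.1800e-09
Step 3: Rc = 1.78e+03 ohms

1.78e+03


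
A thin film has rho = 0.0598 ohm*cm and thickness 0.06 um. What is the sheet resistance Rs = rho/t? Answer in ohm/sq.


Step 1: Convert thickness to cm: t = 0.06 um = 6.0000e-06 cm
Step 2: Rs = rho / t = 0.0598 / 6.0000e-06
Step 3: Rs = 9966.7 ohm/sq

9966.7


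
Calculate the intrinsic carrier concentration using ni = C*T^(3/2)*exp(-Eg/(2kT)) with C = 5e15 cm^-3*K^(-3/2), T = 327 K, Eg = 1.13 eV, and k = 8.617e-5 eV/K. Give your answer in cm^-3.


Step 1: Compute kT = 8.617e-5 * 327 = 0.02817759 eV
Step 2: Exponent = -Eg/(2kT) = -1.13/(2*0.02817759) = -20.05140
Step 3: T^(3/2) = 327^1.5 = 5913.19
Step 4: ni = 5e15 * 5913.19 * exp(-20.05140) = 5.79e+10 cm^-3

5.79e+10


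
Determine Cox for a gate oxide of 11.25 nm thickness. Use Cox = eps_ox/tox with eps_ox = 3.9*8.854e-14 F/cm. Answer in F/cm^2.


Step 1: eps_ox = 3.9 * 8.854e-14 = 3.45306e-13 F/cm
Step 2: tox in cm = 11.25 nm * 1e-7 = 1.1250e-06 cm
Step 3: Cox = 3.45306e-13 / 1.1250e-06 = 3.07e-07 F/cm^2

3.07e-07


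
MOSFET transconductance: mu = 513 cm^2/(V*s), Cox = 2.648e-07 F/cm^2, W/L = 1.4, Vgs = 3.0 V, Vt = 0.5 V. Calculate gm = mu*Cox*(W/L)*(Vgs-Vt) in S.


Step 1: Vov = Vgs - Vt = 3.0 - 0.5 = 2.5 V
Step 2: gm = mu * Cox * (W/L) * Vov
Step 3: gm = 513 * 2.648e-07 * 1.4 * 2.5 = 4.75e-04 S

4.75e-04


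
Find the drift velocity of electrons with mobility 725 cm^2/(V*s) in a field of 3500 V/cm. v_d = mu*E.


Step 1: v_d = mu * E
Step 2: v_d = 725 * 3500 = 2537500
Step 3: v_d = 2.54e+06 cm/s

2.54e+06


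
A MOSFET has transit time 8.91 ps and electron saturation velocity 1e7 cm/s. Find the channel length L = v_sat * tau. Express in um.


Step 1: tau in seconds = 8.91 ps * 1e-12 = 8.9100e-12 s
Step 2: L = v_sat * tau = 1e7 * 8.9100e-12 = 8.9100e-05 cm
Step 3: L in um = 8.9100e-05 * 1e4 = 0.891 um

0.891


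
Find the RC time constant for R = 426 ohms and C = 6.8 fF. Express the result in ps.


Step 1: tau = R * C
Step 2: tau = 426 * 6.8 fF = 426 * 6.8e-15 F
Step 3: tau = 2.8968e-12 s = 2.8968 ps

2.8968


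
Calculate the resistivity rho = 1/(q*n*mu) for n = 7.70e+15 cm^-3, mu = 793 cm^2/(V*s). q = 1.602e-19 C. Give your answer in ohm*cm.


Step 1: sigma = q * n * mu = 1.602e-19 * 7.70e+15 * 793 = 9.78197e-01 S/cm
Step 2: rho = 1 / sigma = 1 / 9.78197e-01 = 1.022 ohm*cm

1.022


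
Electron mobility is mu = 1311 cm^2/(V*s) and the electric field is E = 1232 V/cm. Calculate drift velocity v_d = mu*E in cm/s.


Step 1: v_d = mu * E
Step 2: v_d = 1311 * 1232 = 1615152
Step 3: v_d = 1.62e+06 cm/s

1.62e+06


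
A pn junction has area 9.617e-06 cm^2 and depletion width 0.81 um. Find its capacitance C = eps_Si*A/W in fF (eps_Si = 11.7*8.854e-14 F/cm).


Step 1: eps_Si = 11.7 * 8.854e-14 = 1.035918e-12 F/cm
Step 2: W in cm = 0.81 * 1e-4 = 8.10e-05 cm
Step 3: C = 1.035918e-12 * 9.617e-06 / 8.10e-05 = 1.229929e-13 F
Step 4: C = 122.99 fF

122.99


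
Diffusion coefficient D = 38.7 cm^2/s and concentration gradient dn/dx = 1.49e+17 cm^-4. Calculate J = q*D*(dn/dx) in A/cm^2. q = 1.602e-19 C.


Step 1: J = q * D * (dn/dx)
Step 2: J = 1.602e-19 * 38.7 * 1.49e+17
Step 3: J = 9.24e-01 A/cm^2

9.24e-01


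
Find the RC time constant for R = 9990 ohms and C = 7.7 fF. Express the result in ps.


Step 1: tau = R * C
Step 2: tau = 9990 * 7.7 fF = 9990 * 7.7e-15 F
Step 3: tau = 7.6923e-11 s = 76.923 ps

76.923


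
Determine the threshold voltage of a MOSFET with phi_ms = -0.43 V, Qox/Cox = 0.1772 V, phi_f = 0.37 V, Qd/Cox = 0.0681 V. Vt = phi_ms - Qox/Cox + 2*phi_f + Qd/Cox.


Step 1: Vt = phi_ms - Qox/Cox + 2*phi_f + Qd/Cox
Step 2: Vt = -0.43 - 0.1772 + 2*0.37 + 0.0681
Step 3: Vt = -0.43 - 0.1772 + 0.74 + 0.0681
Step 4: Vt = 0.2009 V

0.2009


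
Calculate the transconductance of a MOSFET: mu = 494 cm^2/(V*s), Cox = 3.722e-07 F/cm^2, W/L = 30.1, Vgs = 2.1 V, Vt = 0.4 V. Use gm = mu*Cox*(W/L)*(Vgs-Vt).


Step 1: Vov = Vgs - Vt = 2.1 - 0.4 = 1.7 V
Step 2: gm = mu * Cox * (W/L) * Vov
Step 3: gm = 494 * 3.722e-07 * 30.1 * 1.7 = 9.41e-03 S

9.41e-03


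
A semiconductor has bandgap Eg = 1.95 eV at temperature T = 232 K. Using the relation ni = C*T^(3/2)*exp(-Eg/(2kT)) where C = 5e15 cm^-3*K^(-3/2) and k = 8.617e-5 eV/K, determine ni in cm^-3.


Step 1: Compute kT = 8.617e-5 * 232 = 0.01999144 eV
Step 2: Exponent = -Eg/(2kT) = -1.95/(2*0.01999144) = -48.77087
Step 3: T^(3/2) = 232^1.5 = 3533.72
Step 4: ni = 5e15 * 3533.72 * exp(-48.77087) = 1.16e-02 cm^-3

1.16e-02


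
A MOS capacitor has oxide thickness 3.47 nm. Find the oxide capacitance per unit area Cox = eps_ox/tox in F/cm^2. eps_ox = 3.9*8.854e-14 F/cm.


Step 1: eps_ox = 3.9 * 8.854e-14 = 3.45306e-13 F/cm
Step 2: tox in cm = 3.47 nm * 1e-7 = 3.4700e-07 cm
Step 3: Cox = 3.45306e-13 / 3.4700e-07 = 9.95e-07 F/cm^2

9.95e-07


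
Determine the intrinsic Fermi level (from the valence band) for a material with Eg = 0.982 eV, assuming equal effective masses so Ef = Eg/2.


Step 1: For an intrinsic semiconductor, the Fermi level sits at midgap.
Step 2: Ef = Eg / 2 = 0.982 / 2 = 0.491 eV

0.491


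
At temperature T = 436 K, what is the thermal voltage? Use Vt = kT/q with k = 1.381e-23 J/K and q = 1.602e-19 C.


Step 1: kT = 1.381e-23 * 436 = 6.02116e-21 J
Step 2: Vt = kT/q = 6.02116e-21 / 1.602e-19
Step 3: Vt = 0.03759 V

0.03759


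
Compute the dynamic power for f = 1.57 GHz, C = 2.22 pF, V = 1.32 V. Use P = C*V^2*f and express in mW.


Step 1: V^2 = 1.32^2 = 1.7424 V^2
Step 2: P = C*V^2*f = 2.22e-12 F * 1.7424 * 1.57e9 Hz
Step 3: P = 6.07296096e-03 W
Step 4: P = 6.073 mW

6.073


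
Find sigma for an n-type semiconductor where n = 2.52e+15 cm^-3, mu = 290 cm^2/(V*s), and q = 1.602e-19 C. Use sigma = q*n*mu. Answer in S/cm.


Step 1: sigma = q * n * mu
Step 2: sigma = 1.602e-19 * 2.52e+15 * 290
Step 3: sigma = 1.171e-01 S/cm

1.171e-01


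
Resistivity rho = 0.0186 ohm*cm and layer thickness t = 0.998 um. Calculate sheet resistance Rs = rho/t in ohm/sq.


Step 1: Convert thickness to cm: t = 0.998 um = 9.9800e-05 cm
Step 2: Rs = rho / t = 0.0186 / 9.9800e-05
Step 3: Rs = 186.4 ohm/sq

186.4
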